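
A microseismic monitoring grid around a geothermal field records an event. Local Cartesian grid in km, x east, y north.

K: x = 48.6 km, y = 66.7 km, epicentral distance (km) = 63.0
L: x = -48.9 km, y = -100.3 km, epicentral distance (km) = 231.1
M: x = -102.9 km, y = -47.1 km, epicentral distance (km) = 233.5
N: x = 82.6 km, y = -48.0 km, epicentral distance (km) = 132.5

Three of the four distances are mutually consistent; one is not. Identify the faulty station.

K

Solve using three stations at a time. Using L, M, N (subtract circle equations pairwise → linear system) gives (x, y) ≈ (90.1, 84.3).
Distances from that point to each station vs reported:
  K: calculated 45.1 vs reported 63.0 → residual 17.9 km
  L: calculated 231.1 vs reported 231.1 → residual 0.0 km
  M: calculated 233.5 vs reported 233.5 → residual 0.0 km
  N: calculated 132.6 vs reported 132.5 → residual 0.1 km
L, M, N are mutually consistent (residuals ≈ 0); K is off by 17.9 km.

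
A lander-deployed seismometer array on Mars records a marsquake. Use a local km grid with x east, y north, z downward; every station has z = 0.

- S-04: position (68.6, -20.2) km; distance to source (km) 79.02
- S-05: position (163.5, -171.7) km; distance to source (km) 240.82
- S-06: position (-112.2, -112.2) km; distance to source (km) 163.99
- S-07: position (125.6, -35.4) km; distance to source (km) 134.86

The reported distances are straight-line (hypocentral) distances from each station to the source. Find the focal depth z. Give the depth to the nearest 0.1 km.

depth ≈ 32.9 km

Each station gives a sphere (x−x_i)² + (y−y_i)² + z² = d_i² (stations at z=0).
Subtracting the S-04 sphere from S-05 and S-06: z² cancels, leaving linear equations in x and y:
189.8 x − 303.0 y = -650.97
-361.6 x − 184.0 y = -584.88
Solving: x ≈ 0.398, y ≈ 2.397 km (keep extra digits for the depth step; rounded: 0.4, 2.4).
Then from the S-04 sphere: z² = 79.02² − (x − 68.6)² − (y + 20.2)² with x = 0.398, y = 2.397, so z ≈ 32.894 ≈ 32.9 km.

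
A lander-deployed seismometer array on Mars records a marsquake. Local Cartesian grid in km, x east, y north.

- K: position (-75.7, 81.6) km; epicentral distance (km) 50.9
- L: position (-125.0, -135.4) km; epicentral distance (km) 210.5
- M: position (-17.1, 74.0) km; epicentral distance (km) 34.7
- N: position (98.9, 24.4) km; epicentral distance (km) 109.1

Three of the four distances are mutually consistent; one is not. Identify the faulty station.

Solve using three stations at a time. Using L, M, N (subtract circle equations pairwise → linear system) gives (x, y) ≈ (-9.0, 40.3).
Distances from that point to each station vs reported:
  K: calculated 78.4 vs reported 50.9 → residual 27.5 km
  L: calculated 210.5 vs reported 210.5 → residual 0.0 km
  M: calculated 34.7 vs reported 34.7 → residual 0.0 km
  N: calculated 109.1 vs reported 109.1 → residual 0.0 km
L, M, N are mutually consistent (residuals ≈ 0); K is off by 27.5 km.

K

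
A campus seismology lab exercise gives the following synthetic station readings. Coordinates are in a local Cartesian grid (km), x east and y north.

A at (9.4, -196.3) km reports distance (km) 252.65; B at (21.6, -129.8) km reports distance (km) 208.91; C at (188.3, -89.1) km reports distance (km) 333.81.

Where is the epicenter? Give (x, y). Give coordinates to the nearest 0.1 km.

Circle about each station: (x − 9.4)² + (y + 196.3)² = 252.65²; (x − 21.6)² + (y + 129.8)² = 208.91²; (x − 188.3)² + (y + 89.1)² = 333.81².
Subtracting the A equation from the B and C equations removes the quadratic terms:
24.4 x + 133.0 y = -1118.82
357.8 x + 214.4 y = -42823.44
Solving the 2×2 system: x ≈ -128.8, y ≈ 15.2 km.
Check against A (with the unrounded x, y): √((x − 9.4)²+(y + 196.3)²) = 252.67 ≈ 252.65 km. ✓

-128.8 km east, 15.2 km north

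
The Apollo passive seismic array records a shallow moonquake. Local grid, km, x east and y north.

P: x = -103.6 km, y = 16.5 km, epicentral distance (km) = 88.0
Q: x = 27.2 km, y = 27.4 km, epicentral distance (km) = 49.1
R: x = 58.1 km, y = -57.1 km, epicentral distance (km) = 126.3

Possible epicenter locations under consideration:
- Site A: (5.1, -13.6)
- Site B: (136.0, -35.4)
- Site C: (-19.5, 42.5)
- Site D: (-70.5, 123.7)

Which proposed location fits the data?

For each candidate, compare |candidate − station| to the reported distance:
Site A: residuals P 24.8, Q 2.5, R 57.7 → max 57.7 km
Site B: residuals P 157.2, Q 76.5, R 45.4 → max 157.2 km
Site C: residuals P 0.0, Q 0.0, R 0.0 → max 0.0 km
Site D: residuals P 24.2, Q 88.1, R 95.6 → max 95.6 km
Only Site C has all residuals ≈ 0.

Site C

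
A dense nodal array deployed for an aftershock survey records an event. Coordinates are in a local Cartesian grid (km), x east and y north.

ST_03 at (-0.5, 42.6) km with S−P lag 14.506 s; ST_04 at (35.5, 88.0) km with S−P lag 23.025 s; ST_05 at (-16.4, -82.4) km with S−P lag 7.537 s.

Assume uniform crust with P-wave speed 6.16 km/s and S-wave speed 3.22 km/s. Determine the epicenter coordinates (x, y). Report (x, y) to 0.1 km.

(-48.3, -42.8)

Distance from S−P lag: d = Δt · v_P v_S / (v_P − v_S) = Δt · (6.16·3.22)/(6.16−3.22) ≈ 6.7467·Δt.
So d_ST_03 = 97.87, d_ST_04 = 155.34, d_ST_05 = 50.85 km.
Circle about each station: (x + 0.5)² + (y − 42.6)² = 97.87²; (x − 35.5)² + (y − 88.0)² = 155.34²; (x + 16.4)² + (y + 82.4)² = 50.85².
Subtracting the ST_03 equation from the ST_04 and ST_05 equations removes the quadratic terms:
72.0 x + 90.8 y = -7362.74
-31.8 x − 250.0 y = 12236.52
Solving the 2×2 system: x ≈ -48.3, y ≈ -42.8 km.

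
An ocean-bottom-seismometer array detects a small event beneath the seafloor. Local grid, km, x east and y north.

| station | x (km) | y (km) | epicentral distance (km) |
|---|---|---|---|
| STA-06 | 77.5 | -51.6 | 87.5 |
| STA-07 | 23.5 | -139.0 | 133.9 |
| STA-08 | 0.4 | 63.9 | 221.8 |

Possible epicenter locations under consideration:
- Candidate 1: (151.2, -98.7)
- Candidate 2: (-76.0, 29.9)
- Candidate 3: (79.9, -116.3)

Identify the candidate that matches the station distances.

Candidate 1

For each candidate, compare |candidate − station| to the reported distance:
Candidate 1: residuals STA-06 0.0, STA-07 0.0, STA-08 0.0 → max 0.0 km
Candidate 2: residuals STA-06 86.3, STA-07 62.1, STA-08 138.2 → max 138.2 km
Candidate 3: residuals STA-06 22.8, STA-07 73.1, STA-08 24.8 → max 73.1 km
Only Candidate 1 has all residuals ≈ 0.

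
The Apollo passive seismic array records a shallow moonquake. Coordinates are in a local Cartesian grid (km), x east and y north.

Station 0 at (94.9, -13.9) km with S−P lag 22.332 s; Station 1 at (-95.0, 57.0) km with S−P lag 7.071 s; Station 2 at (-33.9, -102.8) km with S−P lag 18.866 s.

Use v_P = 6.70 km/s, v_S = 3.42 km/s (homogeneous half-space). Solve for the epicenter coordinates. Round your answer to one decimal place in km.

-55.6 km east, 27.2 km north

Distance from S−P lag: d = Δt · v_P v_S / (v_P − v_S) = Δt · (6.70·3.42)/(6.70−3.42) ≈ 6.9860·Δt.
So d_Station 0 = 156.01, d_Station 1 = 49.40, d_Station 2 = 131.80 km.
Circle about each station: (x − 94.9)² + (y + 13.9)² = 156.01²; (x + 95.0)² + (y − 57.0)² = 49.40²; (x + 33.9)² + (y + 102.8)² = 131.80².
Subtracting pairs of circle equations eliminates x²+y² and gives linear equations (the radical axes):
-379.8 x + 141.8 y = 24973.54
-257.6 x − 177.8 y = 9485.71
Solving the 2×2 system: x ≈ -55.6, y ≈ 27.2 km.
Check against Station 0 (with the unrounded x, y): √((x − 94.9)²+(y + 13.9)²) = 156.01 ≈ 156.01 km. ✓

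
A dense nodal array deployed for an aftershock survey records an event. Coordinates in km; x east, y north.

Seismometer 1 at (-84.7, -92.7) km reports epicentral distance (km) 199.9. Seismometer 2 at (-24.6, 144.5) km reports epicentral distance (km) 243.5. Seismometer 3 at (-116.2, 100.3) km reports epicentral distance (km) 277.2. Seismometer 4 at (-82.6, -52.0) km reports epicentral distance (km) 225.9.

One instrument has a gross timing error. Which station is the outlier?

Solve using three stations at a time. Using Seismometer 1, Seismometer 2, Seismometer 3 (subtract circle equations pairwise → linear system) gives (x, y) ≈ (112.0, -57.1).
Distances from that point to each station vs reported:
  Seismometer 1: calculated 199.9 vs reported 199.9 → residual 0.0 km
  Seismometer 2: calculated 243.5 vs reported 243.5 → residual 0.0 km
  Seismometer 3: calculated 277.2 vs reported 277.2 → residual 0.0 km
  Seismometer 4: calculated 194.7 vs reported 225.9 → residual 31.2 km
Seismometer 1, Seismometer 2, Seismometer 3 are mutually consistent (residuals ≈ 0); Seismometer 4 is off by 31.2 km.

Seismometer 4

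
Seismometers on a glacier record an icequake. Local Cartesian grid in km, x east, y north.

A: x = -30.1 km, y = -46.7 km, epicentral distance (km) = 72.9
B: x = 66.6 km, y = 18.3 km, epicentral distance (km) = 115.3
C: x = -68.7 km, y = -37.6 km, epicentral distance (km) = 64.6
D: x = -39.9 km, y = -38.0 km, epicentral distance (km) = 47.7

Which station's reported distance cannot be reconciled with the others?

Solve using three stations at a time. Using A, B, C (subtract circle equations pairwise → linear system) gives (x, y) ≈ (-48.6, 23.9).
Distances from that point to each station vs reported:
  A: calculated 73.0 vs reported 72.9 → residual 0.1 km
  B: calculated 115.3 vs reported 115.3 → residual 0.0 km
  C: calculated 64.7 vs reported 64.6 → residual 0.1 km
  D: calculated 62.5 vs reported 47.7 → residual 14.8 km
A, B, C are mutually consistent (residuals ≈ 0); D is off by 14.8 km.

D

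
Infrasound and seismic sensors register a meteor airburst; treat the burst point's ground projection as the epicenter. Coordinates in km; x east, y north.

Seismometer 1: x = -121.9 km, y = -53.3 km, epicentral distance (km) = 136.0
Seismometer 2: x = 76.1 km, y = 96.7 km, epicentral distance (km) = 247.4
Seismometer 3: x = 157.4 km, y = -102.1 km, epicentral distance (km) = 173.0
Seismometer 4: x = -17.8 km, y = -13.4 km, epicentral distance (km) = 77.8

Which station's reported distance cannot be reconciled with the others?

Seismometer 4

Solve using three stations at a time. Using Seismometer 1, Seismometer 2, Seismometer 3 (subtract circle equations pairwise → linear system) gives (x, y) ≈ (-12.6, -134.3).
Distances from that point to each station vs reported:
  Seismometer 1: calculated 136.0 vs reported 136.0 → residual 0.0 km
  Seismometer 2: calculated 247.4 vs reported 247.4 → residual 0.0 km
  Seismometer 3: calculated 173.0 vs reported 173.0 → residual 0.0 km
  Seismometer 4: calculated 121.0 vs reported 77.8 → residual 43.2 km
Seismometer 1, Seismometer 2, Seismometer 3 are mutually consistent (residuals ≈ 0); Seismometer 4 is off by 43.2 km.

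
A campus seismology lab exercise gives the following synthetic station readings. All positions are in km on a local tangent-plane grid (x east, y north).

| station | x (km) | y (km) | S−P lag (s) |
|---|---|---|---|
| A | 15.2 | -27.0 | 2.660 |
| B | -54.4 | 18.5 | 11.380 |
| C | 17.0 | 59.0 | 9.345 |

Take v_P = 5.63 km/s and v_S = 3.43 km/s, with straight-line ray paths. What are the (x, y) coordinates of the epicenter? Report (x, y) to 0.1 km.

Distance from S−P lag: d = Δt · v_P v_S / (v_P − v_S) = Δt · (5.63·3.43)/(5.63−3.43) ≈ 8.7777·Δt.
So d_A = 23.35, d_B = 99.89, d_C = 82.03 km.
Circle about each station: (x − 15.2)² + (y + 27.0)² = 23.35²; (x + 54.4)² + (y − 18.5)² = 99.89²; (x − 17.0)² + (y − 59.0)² = 82.03².
Subtracting pairs of circle equations eliminates x²+y² and gives linear equations (the radical axes):
-139.2 x + 91.0 y = -7091.22
3.6 x + 172.0 y = -3373.74
Solving the 2×2 system: x ≈ 37.6, y ≈ -20.4 km.

37.6 km east, -20.4 km north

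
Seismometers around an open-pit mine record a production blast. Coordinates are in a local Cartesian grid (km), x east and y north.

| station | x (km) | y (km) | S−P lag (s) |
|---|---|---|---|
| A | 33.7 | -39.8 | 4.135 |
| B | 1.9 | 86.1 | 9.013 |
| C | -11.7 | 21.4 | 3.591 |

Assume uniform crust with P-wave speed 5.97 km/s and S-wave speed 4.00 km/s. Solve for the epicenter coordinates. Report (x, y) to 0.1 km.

(-13.2, -22.1)

Distance from S−P lag: d = Δt · v_P v_S / (v_P − v_S) = Δt · (5.97·4.00)/(5.97−4.00) ≈ 12.1218·Δt.
So d_A = 50.12, d_B = 109.25, d_C = 43.53 km.
Circle about each station: (x − 33.7)² + (y + 39.8)² = 50.12²; (x − 1.9)² + (y − 86.1)² = 109.25²; (x + 11.7)² + (y − 21.4)² = 43.53².
Subtracting pairs of circle equations eliminates x²+y² and gives linear equations (the radical axes):
-63.6 x + 251.8 y = -4726.46
-90.8 x + 122.4 y = -1507.73
Solving the 2×2 system: x ≈ -13.2, y ≈ -22.1 km.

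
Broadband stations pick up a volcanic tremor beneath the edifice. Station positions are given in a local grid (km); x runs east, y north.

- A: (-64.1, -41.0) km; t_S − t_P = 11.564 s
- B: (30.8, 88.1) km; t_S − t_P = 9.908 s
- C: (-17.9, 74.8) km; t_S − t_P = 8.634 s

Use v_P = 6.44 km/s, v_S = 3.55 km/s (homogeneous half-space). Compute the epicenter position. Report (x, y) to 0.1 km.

Distance from S−P lag: d = Δt · v_P v_S / (v_P − v_S) = Δt · (6.44·3.55)/(6.44−3.55) ≈ 7.9107·Δt.
So d_A = 91.48, d_B = 78.38, d_C = 68.30 km.
Circle about each station: (x + 64.1)² + (y + 41.0)² = 91.48²; (x − 30.8)² + (y − 88.1)² = 78.38²; (x + 17.9)² + (y − 74.8)² = 68.30².
Subtracting the A equation from the B and C equations removes the quadratic terms:
189.8 x + 258.2 y = 5145.61
92.4 x + 231.6 y = 3829.34
Solving the 2×2 system: x ≈ 10.1, y ≈ 12.5 km.

x ≈ 10.1 km, y ≈ 12.5 km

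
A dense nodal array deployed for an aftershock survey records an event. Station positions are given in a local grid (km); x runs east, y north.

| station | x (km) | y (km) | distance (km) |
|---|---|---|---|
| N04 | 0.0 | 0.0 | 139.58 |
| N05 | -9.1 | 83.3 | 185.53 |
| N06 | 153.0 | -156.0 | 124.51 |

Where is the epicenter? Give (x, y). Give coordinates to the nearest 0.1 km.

x ≈ 135.7 km, y ≈ -32.7 km

Circle about each station: x² + y² = 139.58²; (x + 9.1)² + (y − 83.3)² = 185.53²; (x − 153.0)² + (y + 156.0)² = 124.51².
Subtracting the N04 equation from the N05 and N06 equations removes the quadratic terms:
-18.2 x + 166.6 y = -7917.10
306.0 x − 312.0 y = 51724.84
Solving the 2×2 system: x ≈ 135.7, y ≈ -32.7 km.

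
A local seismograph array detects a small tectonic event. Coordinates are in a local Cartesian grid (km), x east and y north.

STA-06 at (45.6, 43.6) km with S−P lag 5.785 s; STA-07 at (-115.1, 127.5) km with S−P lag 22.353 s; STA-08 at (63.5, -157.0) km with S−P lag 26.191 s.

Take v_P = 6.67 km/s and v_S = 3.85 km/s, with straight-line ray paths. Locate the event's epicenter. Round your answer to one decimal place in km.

x ≈ 83.0 km, y ≈ 80.7 km

Distance from S−P lag: d = Δt · v_P v_S / (v_P − v_S) = Δt · (6.67·3.85)/(6.67−3.85) ≈ 9.1062·Δt.
So d_STA-06 = 52.68, d_STA-07 = 203.55, d_STA-08 = 238.50 km.
Circle about each station: (x − 45.6)² + (y − 43.6)² = 52.68²; (x + 115.1)² + (y − 127.5)² = 203.55²; (x − 63.5)² + (y + 157.0)² = 238.50².
Subtracting the STA-06 equation from the STA-07 and STA-08 equations removes the quadratic terms:
-321.4 x + 167.8 y = -13133.48
35.8 x − 401.2 y = -29406.14
Solving the 2×2 system: x ≈ 83.0, y ≈ 80.7 km.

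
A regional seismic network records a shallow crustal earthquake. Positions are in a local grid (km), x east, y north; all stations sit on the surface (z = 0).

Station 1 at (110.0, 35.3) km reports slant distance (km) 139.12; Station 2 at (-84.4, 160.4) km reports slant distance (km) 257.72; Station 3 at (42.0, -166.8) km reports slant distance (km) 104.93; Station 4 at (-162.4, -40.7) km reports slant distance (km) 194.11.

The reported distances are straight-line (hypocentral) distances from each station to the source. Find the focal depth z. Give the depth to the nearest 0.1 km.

Each station gives a sphere (x−x_i)² + (y−y_i)² + z² = d_i² (stations at z=0).
Subtracting the Station 1 sphere from Station 2 and Station 3: z² cancels, leaving linear equations in x and y:
-388.8 x + 250.2 y = -27559.79
-136.0 x − 404.2 y = 24584.22
Solving: x ≈ 26.094, y ≈ -69.602 km (keep extra digits for the depth step; rounded: 26.1, -69.6).
Then from the Station 1 sphere: z² = 139.12² − (x − 110.0)² − (y − 35.3)² with x = 26.094, y = -69.602, so z ≈ 36.190 ≈ 36.2 km.
Check against Station 4 (with the unrounded solution): distance 194.10 ≈ 194.11 km. ✓

z ≈ 36.2 km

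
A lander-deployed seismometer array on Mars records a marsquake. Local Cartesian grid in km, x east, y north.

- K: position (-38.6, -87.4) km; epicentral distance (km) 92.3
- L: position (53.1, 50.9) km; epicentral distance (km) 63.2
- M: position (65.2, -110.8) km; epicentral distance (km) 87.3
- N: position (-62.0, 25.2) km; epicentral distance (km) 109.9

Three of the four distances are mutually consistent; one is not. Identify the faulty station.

Solve using three stations at a time. Using K, M, N (subtract circle equations pairwise → linear system) gives (x, y) ≈ (33.3, -29.5).
Distances from that point to each station vs reported:
  K: calculated 92.3 vs reported 92.3 → residual 0.0 km
  L: calculated 82.8 vs reported 63.2 → residual 19.6 km
  M: calculated 87.3 vs reported 87.3 → residual 0.0 km
  N: calculated 109.9 vs reported 109.9 → residual 0.0 km
K, M, N are mutually consistent (residuals ≈ 0); L is off by 19.6 km.

L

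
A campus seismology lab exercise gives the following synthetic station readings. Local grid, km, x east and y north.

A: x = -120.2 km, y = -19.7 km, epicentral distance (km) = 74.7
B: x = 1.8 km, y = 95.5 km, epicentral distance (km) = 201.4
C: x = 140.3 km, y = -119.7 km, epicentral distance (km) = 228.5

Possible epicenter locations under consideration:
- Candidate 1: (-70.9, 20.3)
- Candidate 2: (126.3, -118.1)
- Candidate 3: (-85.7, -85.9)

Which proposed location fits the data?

For each candidate, compare |candidate − station| to the reported distance:
Candidate 1: residuals A 11.2, B 96.8, C 24.9 → max 96.8 km
Candidate 2: residuals A 190.7, B 45.8, C 214.4 → max 214.4 km
Candidate 3: residuals A 0.0, B 0.0, C 0.0 → max 0.0 km
Only Candidate 3 has all residuals ≈ 0.

Candidate 3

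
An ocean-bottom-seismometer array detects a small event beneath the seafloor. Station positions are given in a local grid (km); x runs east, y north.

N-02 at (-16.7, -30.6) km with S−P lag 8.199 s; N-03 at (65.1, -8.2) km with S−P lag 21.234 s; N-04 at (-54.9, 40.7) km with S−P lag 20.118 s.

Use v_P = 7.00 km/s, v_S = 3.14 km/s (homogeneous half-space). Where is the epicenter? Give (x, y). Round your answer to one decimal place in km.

(-37.3, -72.5)

Distance from S−P lag: d = Δt · v_P v_S / (v_P − v_S) = Δt · (7.00·3.14)/(7.00−3.14) ≈ 5.6943·Δt.
So d_N-02 = 46.69, d_N-03 = 120.91, d_N-04 = 114.56 km.
Circle about each station: (x + 16.7)² + (y + 30.6)² = 46.69²; (x − 65.1)² + (y + 8.2)² = 120.91²; (x + 54.9)² + (y − 40.7)² = 114.56².
Subtracting the N-02 equation from the N-03 and N-04 equations removes the quadratic terms:
163.6 x + 44.8 y = -9349.27
-76.4 x + 142.6 y = -7488.79
Solving the 2×2 system: x ≈ -37.3, y ≈ -72.5 km.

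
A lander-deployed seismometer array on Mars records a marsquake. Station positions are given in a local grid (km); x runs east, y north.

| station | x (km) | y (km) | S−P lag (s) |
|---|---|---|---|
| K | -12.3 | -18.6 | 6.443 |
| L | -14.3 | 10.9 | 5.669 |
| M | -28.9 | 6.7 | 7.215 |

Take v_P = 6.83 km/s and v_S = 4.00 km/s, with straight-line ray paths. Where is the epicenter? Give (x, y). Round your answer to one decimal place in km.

Distance from S−P lag: d = Δt · v_P v_S / (v_P − v_S) = Δt · (6.83·4.00)/(6.83−4.00) ≈ 9.6537·Δt.
So d_K = 62.20, d_L = 54.73, d_M = 69.65 km.
Circle about each station: (x + 12.3)² + (y + 18.6)² = 62.20²; (x + 14.3)² + (y − 10.9)² = 54.73²; (x + 28.9)² + (y − 6.7)² = 69.65².
Subtracting the K equation from the L and M equations removes the quadratic terms:
-4.0 x + 59.0 y = 699.52
-33.2 x + 50.6 y = -599.43
Solving the 2×2 system: x ≈ 40.3, y ≈ 14.6 km.
Check against K (with the unrounded x, y): √((x + 12.3)²+(y + 18.6)²) = 62.18 ≈ 62.20 km. ✓

(40.3, 14.6)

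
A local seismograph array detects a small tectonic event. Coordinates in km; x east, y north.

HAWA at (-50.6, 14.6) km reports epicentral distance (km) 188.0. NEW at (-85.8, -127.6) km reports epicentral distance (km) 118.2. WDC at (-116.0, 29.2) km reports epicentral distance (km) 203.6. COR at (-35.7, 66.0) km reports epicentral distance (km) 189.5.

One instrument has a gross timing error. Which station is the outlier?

Solve using three stations at a time. Using NEW, WDC, COR (subtract circle equations pairwise → linear system) gives (x, y) ≈ (31.5, -111.3).
Distances from that point to each station vs reported:
  HAWA: calculated 150.3 vs reported 188.0 → residual 37.7 km
  NEW: calculated 118.4 vs reported 118.2 → residual 0.2 km
  WDC: calculated 203.7 vs reported 203.6 → residual 0.1 km
  COR: calculated 189.6 vs reported 189.5 → residual 0.1 km
NEW, WDC, COR are mutually consistent (residuals ≈ 0); HAWA is off by 37.7 km.

HAWA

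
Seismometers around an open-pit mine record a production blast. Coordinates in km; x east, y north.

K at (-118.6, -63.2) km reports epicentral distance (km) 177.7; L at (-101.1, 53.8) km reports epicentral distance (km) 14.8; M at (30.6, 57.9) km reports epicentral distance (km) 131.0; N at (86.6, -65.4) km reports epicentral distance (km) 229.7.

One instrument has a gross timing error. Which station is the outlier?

Solve using three stations at a time. Using L, M, N (subtract circle equations pairwise → linear system) gives (x, y) ≈ (-100.0, 68.6).
Distances from that point to each station vs reported:
  K: calculated 133.1 vs reported 177.7 → residual 44.6 km
  L: calculated 14.8 vs reported 14.8 → residual 0.0 km
  M: calculated 131.0 vs reported 131.0 → residual 0.0 km
  N: calculated 229.7 vs reported 229.7 → residual 0.0 km
L, M, N are mutually consistent (residuals ≈ 0); K is off by 44.6 km.

K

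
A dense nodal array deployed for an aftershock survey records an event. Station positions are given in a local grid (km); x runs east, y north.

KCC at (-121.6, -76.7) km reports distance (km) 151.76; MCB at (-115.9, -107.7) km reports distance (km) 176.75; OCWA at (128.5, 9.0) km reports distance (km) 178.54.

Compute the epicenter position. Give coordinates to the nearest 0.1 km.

x ≈ -44.3 km, y ≈ 53.9 km

Circle about each station: (x + 121.6)² + (y + 76.7)² = 151.76²; (x + 115.9)² + (y + 107.7)² = 176.75²; (x − 128.5)² + (y − 9.0)² = 178.54².
Subtracting pairs of circle equations eliminates x²+y² and gives linear equations (the radical axes):
11.4 x − 62.0 y = -3846.81
500.2 x + 171.4 y = -12921.63
Solving the 2×2 system: x ≈ -44.3, y ≈ 53.9 km.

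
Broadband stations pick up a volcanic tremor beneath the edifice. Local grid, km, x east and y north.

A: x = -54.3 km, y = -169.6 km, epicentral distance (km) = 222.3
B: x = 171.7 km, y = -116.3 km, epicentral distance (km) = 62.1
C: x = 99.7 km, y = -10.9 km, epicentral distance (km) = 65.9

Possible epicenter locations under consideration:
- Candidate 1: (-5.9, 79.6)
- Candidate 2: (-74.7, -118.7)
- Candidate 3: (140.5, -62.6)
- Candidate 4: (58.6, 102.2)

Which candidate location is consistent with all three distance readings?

For each candidate, compare |candidate − station| to the reported distance:
Candidate 1: residuals A 31.6, B 202.3, C 73.2 → max 202.3 km
Candidate 2: residuals A 167.5, B 184.3, C 139.1 → max 184.3 km
Candidate 3: residuals A 0.0, B 0.0, C 0.0 → max 0.0 km
Candidate 4: residuals A 72.0, B 183.9, C 54.4 → max 183.9 km
Only Candidate 3 has all residuals ≈ 0.

Candidate 3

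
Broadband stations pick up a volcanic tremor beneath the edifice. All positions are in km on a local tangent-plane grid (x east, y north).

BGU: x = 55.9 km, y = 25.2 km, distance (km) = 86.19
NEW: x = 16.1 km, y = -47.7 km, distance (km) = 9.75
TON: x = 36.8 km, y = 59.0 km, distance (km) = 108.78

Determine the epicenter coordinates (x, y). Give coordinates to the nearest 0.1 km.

Circle about each station: (x − 55.9)² + (y − 25.2)² = 86.19²; (x − 16.1)² + (y + 47.7)² = 9.75²; (x − 36.8)² + (y − 59.0)² = 108.78².
Subtracting pairs of circle equations eliminates x²+y² and gives linear equations (the radical axes):
-79.6 x − 145.8 y = 6108.30
-38.2 x + 67.6 y = -3328.98
Solving the 2×2 system: x ≈ 6.6, y ≈ -45.5 km.

(6.6, -45.5)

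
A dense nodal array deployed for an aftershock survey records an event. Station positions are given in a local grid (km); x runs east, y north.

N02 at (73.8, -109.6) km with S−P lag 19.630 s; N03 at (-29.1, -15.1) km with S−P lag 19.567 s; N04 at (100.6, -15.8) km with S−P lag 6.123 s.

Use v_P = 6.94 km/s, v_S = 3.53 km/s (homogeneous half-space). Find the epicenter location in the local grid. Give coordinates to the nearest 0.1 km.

x ≈ 104.7 km, y ≈ 28.0 km

Distance from S−P lag: d = Δt · v_P v_S / (v_P − v_S) = Δt · (6.94·3.53)/(6.94−3.53) ≈ 7.1842·Δt.
So d_N02 = 141.03, d_N03 = 140.57, d_N04 = 43.99 km.
Circle about each station: (x − 73.8)² + (y + 109.6)² = 141.03²; (x + 29.1)² + (y + 15.1)² = 140.57²; (x − 100.6)² + (y + 15.8)² = 43.99².
Subtracting pairs of circle equations eliminates x²+y² and gives linear equations (the radical axes):
-205.8 x + 189.0 y = -16254.24
53.6 x + 187.6 y = 10865.74
Solving the 2×2 system: x ≈ 104.7, y ≈ 28.0 km.
Check against N02 (with the unrounded x, y): √((x − 73.8)²+(y + 109.6)²) = 141.03 ≈ 141.03 km. ✓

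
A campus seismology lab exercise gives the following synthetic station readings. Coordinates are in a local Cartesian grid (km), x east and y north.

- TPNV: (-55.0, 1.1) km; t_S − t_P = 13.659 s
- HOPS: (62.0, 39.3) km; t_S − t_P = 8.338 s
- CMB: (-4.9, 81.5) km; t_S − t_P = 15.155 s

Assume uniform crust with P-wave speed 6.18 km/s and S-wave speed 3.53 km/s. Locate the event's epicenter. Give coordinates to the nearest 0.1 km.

53.4 km east, -28.8 km north

Distance from S−P lag: d = Δt · v_P v_S / (v_P − v_S) = Δt · (6.18·3.53)/(6.18−3.53) ≈ 8.2322·Δt.
So d_TPNV = 112.44, d_HOPS = 68.64, d_CMB = 124.76 km.
Circle about each station: (x + 55.0)² + (y − 1.1)² = 112.44²; (x − 62.0)² + (y − 39.3)² = 68.64²; (x + 4.9)² + (y − 81.5)² = 124.76².
Subtracting the TPNV equation from the HOPS and CMB equations removes the quadratic terms:
234.0 x + 76.4 y = 10293.58
100.2 x + 160.8 y = 717.75
Solving the 2×2 system: x ≈ 53.4, y ≈ -28.8 km.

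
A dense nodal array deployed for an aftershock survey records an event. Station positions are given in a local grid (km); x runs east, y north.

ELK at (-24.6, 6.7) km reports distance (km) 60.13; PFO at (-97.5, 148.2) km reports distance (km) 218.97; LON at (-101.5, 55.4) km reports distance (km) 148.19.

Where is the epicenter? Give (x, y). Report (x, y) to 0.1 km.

x ≈ 9.4 km, y ≈ -42.9 km

Circle about each station: (x + 24.6)² + (y − 6.7)² = 60.13²; (x + 97.5)² + (y − 148.2)² = 218.97²; (x + 101.5)² + (y − 55.4)² = 148.19².
Subtracting pairs of circle equations eliminates x²+y² and gives linear equations (the radical axes):
-145.8 x + 283.0 y = -13512.80
-153.8 x + 97.4 y = -5623.30
Solving the 2×2 system: x ≈ 9.4, y ≈ -42.9 km.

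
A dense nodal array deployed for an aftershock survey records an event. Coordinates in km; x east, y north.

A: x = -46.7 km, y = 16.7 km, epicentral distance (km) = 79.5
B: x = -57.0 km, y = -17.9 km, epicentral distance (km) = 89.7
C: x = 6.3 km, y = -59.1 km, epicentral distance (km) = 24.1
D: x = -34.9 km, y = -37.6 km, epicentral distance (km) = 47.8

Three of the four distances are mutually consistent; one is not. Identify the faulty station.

B

Solve using three stations at a time. Using A, C, D (subtract circle equations pairwise → linear system) gives (x, y) ≈ (12.9, -35.9).
Distances from that point to each station vs reported:
  A: calculated 79.5 vs reported 79.5 → residual 0.0 km
  B: calculated 72.1 vs reported 89.7 → residual 17.6 km
  C: calculated 24.1 vs reported 24.1 → residual 0.0 km
  D: calculated 47.8 vs reported 47.8 → residual 0.0 km
A, C, D are mutually consistent (residuals ≈ 0); B is off by 17.6 km.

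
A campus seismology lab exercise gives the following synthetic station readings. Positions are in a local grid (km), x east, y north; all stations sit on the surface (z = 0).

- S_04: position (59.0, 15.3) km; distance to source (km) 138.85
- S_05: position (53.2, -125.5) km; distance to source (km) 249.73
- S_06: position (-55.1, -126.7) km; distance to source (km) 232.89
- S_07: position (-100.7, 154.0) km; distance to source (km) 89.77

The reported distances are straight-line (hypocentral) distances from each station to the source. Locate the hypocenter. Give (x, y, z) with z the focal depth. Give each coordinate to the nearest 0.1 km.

x ≈ -41.0 km, y ≈ 101.9 km, depth ≈ 42.2 km

Each station gives a sphere (x−x_i)² + (y−y_i)² + z² = d_i² (stations at z=0).
Subtracting the S_04 sphere from S_05 and S_06: z² cancels, leaving linear equations in x and y:
-11.6 x − 281.6 y = -28220.35
-228.2 x − 284.0 y = -19584.62
Solving: x ≈ -40.999, y ≈ 101.903 km (keep extra digits for the depth step; rounded: -41.0, 101.9).
Then from the S_04 sphere: z² = 138.85² − (x − 59.0)² − (y − 15.3)² with x = -40.999, y = 101.903, so z ≈ 42.183 ≈ 42.2 km.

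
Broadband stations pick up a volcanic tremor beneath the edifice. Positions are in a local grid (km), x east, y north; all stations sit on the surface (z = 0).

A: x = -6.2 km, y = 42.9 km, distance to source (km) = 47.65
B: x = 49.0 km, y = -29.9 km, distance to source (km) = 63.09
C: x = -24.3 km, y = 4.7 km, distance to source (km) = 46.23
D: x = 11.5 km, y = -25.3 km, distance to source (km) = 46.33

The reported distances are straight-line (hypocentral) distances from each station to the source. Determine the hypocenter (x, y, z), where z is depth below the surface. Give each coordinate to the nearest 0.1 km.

(10.4, 9.9, 30.1)

Each station gives a sphere (x−x_i)² + (y−y_i)² + z² = d_i² (stations at z=0).
Subtracting the A sphere from B and C: z² cancels, leaving linear equations in x and y:
110.4 x − 145.6 y = -293.67
-36.2 x − 76.4 y = -1132.96
Solving: x ≈ 10.399, y ≈ 9.902 km (keep extra digits for the depth step; rounded: 10.4, 9.9).
Then from the A sphere: z² = 47.65² − (x + 6.2)² − (y − 42.9)² with x = 10.399, y = 9.902, so z ≈ 30.102 ≈ 30.1 km.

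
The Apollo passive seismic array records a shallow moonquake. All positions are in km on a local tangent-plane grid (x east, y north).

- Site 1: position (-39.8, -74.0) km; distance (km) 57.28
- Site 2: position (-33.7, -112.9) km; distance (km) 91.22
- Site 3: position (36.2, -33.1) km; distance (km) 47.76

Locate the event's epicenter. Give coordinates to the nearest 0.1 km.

Circle about each station: (x + 39.8)² + (y + 74.0)² = 57.28²; (x + 33.7)² + (y + 112.9)² = 91.22²; (x − 36.2)² + (y + 33.1)² = 47.76².
Subtracting pairs of circle equations eliminates x²+y² and gives linear equations (the radical axes):
12.2 x − 77.8 y = 1781.97
152.0 x + 81.8 y = -3654.01
Solving the 2×2 system: x ≈ -10.8, y ≈ -24.6 km.
Check against Site 1 (with the unrounded x, y): √((x + 39.8)²+(y + 74.0)²) = 57.28 ≈ 57.28 km. ✓

(-10.8, -24.6)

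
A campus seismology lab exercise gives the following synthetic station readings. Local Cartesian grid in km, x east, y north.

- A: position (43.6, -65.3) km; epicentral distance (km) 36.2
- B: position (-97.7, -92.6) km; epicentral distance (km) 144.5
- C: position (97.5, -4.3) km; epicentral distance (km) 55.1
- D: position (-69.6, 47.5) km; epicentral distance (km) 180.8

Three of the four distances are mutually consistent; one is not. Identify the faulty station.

Solve using three stations at a time. Using A, C, D (subtract circle equations pairwise → linear system) gives (x, y) ≈ (78.6, -56.1).
Distances from that point to each station vs reported:
  A: calculated 36.2 vs reported 36.2 → residual 0.0 km
  B: calculated 180.0 vs reported 144.5 → residual 35.5 km
  C: calculated 55.1 vs reported 55.1 → residual 0.0 km
  D: calculated 180.8 vs reported 180.8 → residual 0.0 km
A, C, D are mutually consistent (residuals ≈ 0); B is off by 35.5 km.

B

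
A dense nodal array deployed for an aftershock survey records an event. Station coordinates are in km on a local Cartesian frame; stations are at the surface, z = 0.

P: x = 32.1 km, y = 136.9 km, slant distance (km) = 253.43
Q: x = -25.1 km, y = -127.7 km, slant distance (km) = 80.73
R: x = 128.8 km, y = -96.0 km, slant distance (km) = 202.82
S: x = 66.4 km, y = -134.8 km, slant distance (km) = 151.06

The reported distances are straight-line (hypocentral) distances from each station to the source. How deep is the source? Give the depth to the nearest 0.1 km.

depth ≈ 58.8 km

Each station gives a sphere (x−x_i)² + (y−y_i)² + z² = d_i² (stations at z=0).
Subtracting the P sphere from Q and R: z² cancels, leaving linear equations in x and y:
-114.4 x − 529.2 y = 54874.71
193.4 x − 465.8 y = 29124.23
Solving: x ≈ -65.205, y ≈ -89.598 km (keep extra digits for the depth step; rounded: -65.2, -89.6).
Then from the P sphere: z² = 253.43² − (x − 32.1)² − (y − 136.9)² with x = -65.205, y = -89.598, so z ≈ 58.798 ≈ 58.8 km.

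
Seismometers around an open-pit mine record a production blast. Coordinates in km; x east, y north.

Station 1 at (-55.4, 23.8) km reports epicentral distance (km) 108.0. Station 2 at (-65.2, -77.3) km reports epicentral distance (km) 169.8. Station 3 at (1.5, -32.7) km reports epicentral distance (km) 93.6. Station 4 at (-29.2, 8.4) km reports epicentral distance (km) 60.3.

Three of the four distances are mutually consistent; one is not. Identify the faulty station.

Solve using three stations at a time. Using Station 1, Station 2, Station 3 (subtract circle equations pairwise → linear system) gives (x, y) ≈ (50.1, 47.5).
Distances from that point to each station vs reported:
  Station 1: calculated 108.1 vs reported 108.0 → residual 0.1 km
  Station 2: calculated 169.9 vs reported 169.8 → residual 0.1 km
  Station 3: calculated 93.7 vs reported 93.6 → residual 0.1 km
  Station 4: calculated 88.4 vs reported 60.3 → residual 28.1 km
Station 1, Station 2, Station 3 are mutually consistent (residuals ≈ 0); Station 4 is off by 28.1 km.

Station 4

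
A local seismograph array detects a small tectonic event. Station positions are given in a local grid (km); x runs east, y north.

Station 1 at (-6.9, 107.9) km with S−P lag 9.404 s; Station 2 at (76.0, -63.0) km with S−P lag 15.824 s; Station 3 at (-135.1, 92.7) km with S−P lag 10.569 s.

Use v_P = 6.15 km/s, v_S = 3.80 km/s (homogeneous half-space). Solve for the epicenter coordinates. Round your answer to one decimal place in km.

x ≈ -53.3 km, y ≈ 26.7 km

Distance from S−P lag: d = Δt · v_P v_S / (v_P − v_S) = Δt · (6.15·3.80)/(6.15−3.80) ≈ 9.9447·Δt.
So d_Station 1 = 93.52, d_Station 2 = 157.36, d_Station 3 = 105.11 km.
Circle about each station: (x + 6.9)² + (y − 107.9)² = 93.52²; (x − 76.0)² + (y + 63.0)² = 157.36²; (x + 135.1)² + (y − 92.7)² = 105.11².
Subtracting the Station 1 equation from the Station 2 and Station 3 equations removes the quadratic terms:
165.8 x − 341.8 y = -17961.20
-256.4 x − 30.4 y = 12853.16
Solving the 2×2 system: x ≈ -53.3, y ≈ 26.7 km.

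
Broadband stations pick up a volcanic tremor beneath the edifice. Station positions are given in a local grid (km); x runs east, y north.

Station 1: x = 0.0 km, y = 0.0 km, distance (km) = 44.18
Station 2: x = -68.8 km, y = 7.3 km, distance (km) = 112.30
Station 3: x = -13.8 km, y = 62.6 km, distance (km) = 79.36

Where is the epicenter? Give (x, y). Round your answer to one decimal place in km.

x ≈ 43.5 km, y ≈ 7.7 km

Circle about each station: x² + y² = 44.18²; (x + 68.8)² + (y − 7.3)² = 112.30²; (x + 13.8)² + (y − 62.6)² = 79.36².
Subtracting pairs of circle equations eliminates x²+y² and gives linear equations (the radical axes):
-137.6 x + 14.6 y = -5872.69
-27.6 x + 125.2 y = -236.94
Solving the 2×2 system: x ≈ 43.5, y ≈ 7.7 km.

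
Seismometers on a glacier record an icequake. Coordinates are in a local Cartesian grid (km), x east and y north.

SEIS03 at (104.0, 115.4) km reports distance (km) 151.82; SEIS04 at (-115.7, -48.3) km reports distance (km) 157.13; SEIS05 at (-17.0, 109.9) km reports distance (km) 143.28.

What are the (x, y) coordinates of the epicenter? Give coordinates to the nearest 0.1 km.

Circle about each station: (x − 104.0)² + (y − 115.4)² = 151.82²; (x + 115.7)² + (y + 48.3)² = 157.13²; (x + 17.0)² + (y − 109.9)² = 143.28².
Subtracting the SEIS03 equation from the SEIS04 and SEIS05 equations removes the quadratic terms:
-439.4 x − 327.4 y = -10054.30
-242.0 x − 11.0 y = -9246.00
Solving the 2×2 system: x ≈ 39.2, y ≈ -21.9 km.

x ≈ 39.2 km, y ≈ -21.9 km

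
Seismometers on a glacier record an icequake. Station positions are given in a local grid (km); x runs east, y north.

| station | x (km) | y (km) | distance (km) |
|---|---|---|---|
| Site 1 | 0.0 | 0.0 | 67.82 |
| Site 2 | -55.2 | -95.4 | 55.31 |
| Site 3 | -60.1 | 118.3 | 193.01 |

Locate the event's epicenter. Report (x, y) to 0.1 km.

x ≈ -7.5 km, y ≈ -67.4 km

Circle about each station: x² + y² = 67.82²; (x + 55.2)² + (y + 95.4)² = 55.31²; (x + 60.1)² + (y − 118.3)² = 193.01².
Subtracting the Site 1 equation from the Site 2 and Site 3 equations removes the quadratic terms:
-110.4 x − 190.8 y = 13688.56
-120.2 x + 236.6 y = -15046.41
Solving the 2×2 system: x ≈ -7.5, y ≈ -67.4 km.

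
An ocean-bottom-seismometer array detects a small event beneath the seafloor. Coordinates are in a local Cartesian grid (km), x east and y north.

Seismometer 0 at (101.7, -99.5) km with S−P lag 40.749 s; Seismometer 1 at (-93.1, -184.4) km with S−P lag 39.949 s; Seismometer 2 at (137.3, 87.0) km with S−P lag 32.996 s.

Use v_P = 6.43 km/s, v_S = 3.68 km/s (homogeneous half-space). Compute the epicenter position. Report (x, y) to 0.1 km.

Distance from S−P lag: d = Δt · v_P v_S / (v_P − v_S) = Δt · (6.43·3.68)/(6.43−3.68) ≈ 8.6045·Δt.
So d_Seismometer 0 = 350.63, d_Seismometer 1 = 343.74, d_Seismometer 2 = 283.91 km.
Circle about each station: (x − 101.7)² + (y + 99.5)² = 350.63²; (x + 93.1)² + (y + 184.4)² = 343.74²; (x − 137.3)² + (y − 87.0)² = 283.91².
Subtracting pairs of circle equations eliminates x²+y² and gives linear equations (the radical axes):
-389.6 x − 169.8 y = 27212.04
71.2 x + 373.0 y = 48513.66
Solving the 2×2 system: x ≈ -138.0, y ≈ 156.4 km.

(-138.0, 156.4)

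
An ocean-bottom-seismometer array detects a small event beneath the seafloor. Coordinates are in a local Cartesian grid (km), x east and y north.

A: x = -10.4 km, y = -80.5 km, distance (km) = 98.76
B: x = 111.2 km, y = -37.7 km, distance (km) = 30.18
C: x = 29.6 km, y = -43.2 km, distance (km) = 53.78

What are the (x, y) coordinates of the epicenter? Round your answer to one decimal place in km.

(83.1, -48.7)

Circle about each station: (x + 10.4)² + (y + 80.5)² = 98.76²; (x − 111.2)² + (y + 37.7)² = 30.18²; (x − 29.6)² + (y + 43.2)² = 53.78².
Subtracting pairs of circle equations eliminates x²+y² and gives linear equations (the radical axes):
243.2 x + 85.6 y = 16041.03
80.0 x + 74.6 y = 3015.24
Solving the 2×2 system: x ≈ 83.1, y ≈ -48.7 km.
Check against A (with the unrounded x, y): √((x + 10.4)²+(y + 80.5)²) = 98.76 ≈ 98.76 km. ✓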